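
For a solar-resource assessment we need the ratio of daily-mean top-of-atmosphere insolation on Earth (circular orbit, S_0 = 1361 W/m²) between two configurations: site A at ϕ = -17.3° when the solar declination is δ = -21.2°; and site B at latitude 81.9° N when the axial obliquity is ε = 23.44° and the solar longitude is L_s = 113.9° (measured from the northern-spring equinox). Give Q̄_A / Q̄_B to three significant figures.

Q̄_A / Q̄_B ≈ 0.942

— Configuration A (ϕ=-17.3°):
cos h₀ = −tan(-17.3°) tan(-21.200°) = -0.1208, h₀ = 1.6919 rad.
Bracket: h₀ sin ϕ sin δ + cos ϕ cos δ sin h₀ = 1.6919×-0.29737×-0.36162 + 0.95476×0.93232×0.99268 = 0.181938 + 0.883626 = 1.065564.
Q̄ = (S_0/π) × [bracket] = (1361/π) × 1.065564 = 461.62 W/m².
— Configuration B (ϕ=+81.9°):
Solar declination: sin δ = sin ε · sin L_s = sin 23.44° × sin 113.9° = 0.36368, so δ = +21.326°.
cos h₀ = −tan(+81.9°) tan(+21.326°) = -2.7432 ≤ −1 ⇒ polar day, h₀ = π.
Bracket: h₀ sin ϕ sin δ + cos ϕ cos δ sin h₀ = 3.1416×0.99002×0.36368 + 0.14090×0.93152×0.00000 = 1.131135 + 0.000000 = 1.131135.
Q̄ = (S_0/π) × [bracket] = (1361/π) × 1.131135 = 490.03 W/m².
Ratio Q̄_A / Q̄_B = 461.62 / 490.03 = 0.9420.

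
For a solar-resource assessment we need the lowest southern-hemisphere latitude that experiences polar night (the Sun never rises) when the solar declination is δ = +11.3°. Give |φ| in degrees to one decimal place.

|φ| = 78.7°

Polar night requires cos H₀ = −tan φ tan δ ≥ 1, i.e. tan φ tan δ ≤ −1.
The boundary is |tan φ| · |tan δ| = 1, so |φ| = 90° − |δ| = 90° − 11.3° = 78.7° in the southern hemisphere.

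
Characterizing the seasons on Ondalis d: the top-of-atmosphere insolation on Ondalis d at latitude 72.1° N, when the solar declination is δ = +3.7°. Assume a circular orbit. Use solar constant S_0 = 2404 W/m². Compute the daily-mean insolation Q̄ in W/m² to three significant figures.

Q̄ ≈ 313 W/m²

cos h₀ = −tan(+72.1°) tan(+3.700°) = -0.2002, h₀ = 1.7724 rad.
Bracket: h₀ sin ϕ sin δ + cos ϕ cos δ sin h₀ = 1.7724×0.95159×0.06453 + 0.30736×0.99792×0.97975 = 0.108836 + 0.300510 = 0.409346.
Q̄ = (S_0/π) × [bracket] = (2404/π) × 0.409346 = 313.2 W/m².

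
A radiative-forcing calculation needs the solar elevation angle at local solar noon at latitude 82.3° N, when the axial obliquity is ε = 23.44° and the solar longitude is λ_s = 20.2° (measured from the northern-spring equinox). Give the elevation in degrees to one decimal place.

15.6°

Solar declination: sin δ = sin ε · sin λ_s = sin 23.44° × sin 20.2° = 0.13736, so δ = +7.895°.
At local noon the hour angle is zero, so the zenith angle equals |φ − δ| = |+82.3° − (+7.895°)| = 74.405°.
Elevation = 90° − 74.405° = 15.6°.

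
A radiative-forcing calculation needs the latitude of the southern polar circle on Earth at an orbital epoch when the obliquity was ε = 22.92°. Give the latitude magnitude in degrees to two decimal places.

67.08°

The polar circle is the lowest latitude that experiences at least one full rotation of continuous darkness at the northern-summer solstice; it lies at |φ| = 90° − ε = 90° − 22.92° = 67.08°.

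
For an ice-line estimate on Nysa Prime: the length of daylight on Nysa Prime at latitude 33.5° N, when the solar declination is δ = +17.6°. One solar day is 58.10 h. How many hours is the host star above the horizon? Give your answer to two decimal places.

32.96 h

cos H₀ = −tan φ · tan δ = −tan(+33.5°) × tan(+17.600°) = -0.2100, so H₀ = 1.7823 rad = 102.12°.
Daylight = 2H₀/(2π) × 58.10 h = (1.7823/π) × 58.10 = 32.96 h.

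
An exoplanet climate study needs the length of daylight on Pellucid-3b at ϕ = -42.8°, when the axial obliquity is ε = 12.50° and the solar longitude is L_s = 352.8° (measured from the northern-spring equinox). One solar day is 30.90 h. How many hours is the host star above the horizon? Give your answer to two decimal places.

15.70 h

Solar declination: sin δ = sin ε · sin L_s = sin 12.50° × sin 352.8° = -0.02713, so δ = -1.554°.
cos h₀ = −tan ϕ · tan δ = −tan(-42.8°) × tan(-1.554°) = -0.0251, so h₀ = 1.5959 rad = 91.44°.
Daylight = 2h₀/(2π) × 30.90 h = (1.5959/π) × 30.90 = 15.70 h.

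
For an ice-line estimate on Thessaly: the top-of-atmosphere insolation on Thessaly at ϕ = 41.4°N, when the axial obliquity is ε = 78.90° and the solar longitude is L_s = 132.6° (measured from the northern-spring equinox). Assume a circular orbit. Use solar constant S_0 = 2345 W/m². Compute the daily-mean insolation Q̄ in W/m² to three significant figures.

Q̄ ≈ 1.13e+03 W/m²

Solar declination: sin δ = sin ε · sin L_s = sin 78.90° × sin 132.6° = 0.72233, so δ = +46.247°.
cos h₀ = −tan(+41.4°) tan(+46.247°) = -0.9209, h₀ = 2.7411 rad.
Bracket: h₀ sin ϕ sin δ + cos ϕ cos δ sin h₀ = 2.7411×0.66131×0.72233 + 0.75011×0.69155×0.38991 = 1.309380 + 0.202261 = 1.511641.
Q̄ = (S_0/π) × [bracket] = (2345/π) × 1.511641 = 1128 W/m².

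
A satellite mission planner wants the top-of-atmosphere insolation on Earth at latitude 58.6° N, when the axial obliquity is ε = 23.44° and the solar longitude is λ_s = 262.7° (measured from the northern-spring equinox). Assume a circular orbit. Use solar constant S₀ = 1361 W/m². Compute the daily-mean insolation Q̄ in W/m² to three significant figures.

Q̄ ≈ 32.1 W/m²

Solar declination: sin δ = sin ε · sin λ_s = sin 23.44° × sin 262.7° = -0.39456, so δ = -23.239°.
cos H₀ = −tan(+58.6°) tan(-23.239°) = 0.7035, H₀ = 0.7905 rad.
Bracket: H₀ sin φ sin δ + cos φ cos δ sin H₀ = 0.7905×0.85355×-0.39456 + 0.52101×0.91887×0.71072 = -0.266222 + 0.340250 = 0.074028.
Q̄ = (S₀/π) × [bracket] = (1361/π) × 0.074028 = 32.07 W/m².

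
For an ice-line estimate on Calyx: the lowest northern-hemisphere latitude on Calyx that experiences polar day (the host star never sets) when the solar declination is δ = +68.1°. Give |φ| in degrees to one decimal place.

|φ| = 21.9°

Polar day requires cos H₀ = −tan φ tan δ ≤ −1, i.e. tan φ tan δ ≥ 1.
The boundary is |tan φ| · |tan δ| = 1, so |φ| = 90° − |δ| = 90° − 68.1° = 21.9° in the northern hemisphere.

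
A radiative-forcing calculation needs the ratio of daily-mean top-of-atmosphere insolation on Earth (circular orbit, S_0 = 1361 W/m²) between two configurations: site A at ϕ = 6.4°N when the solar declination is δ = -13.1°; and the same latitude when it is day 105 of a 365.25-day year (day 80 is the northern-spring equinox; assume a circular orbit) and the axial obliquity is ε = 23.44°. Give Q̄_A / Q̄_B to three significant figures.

— Configuration A (ϕ=+6.4°):
cos h₀ = −tan(+6.4°) tan(-13.100°) = 0.0261, h₀ = 1.5447 rad.
Bracket: h₀ sin ϕ sin δ + cos ϕ cos δ sin h₀ = 1.5447×0.11147×-0.22665 + 0.99377×0.97398×0.99966 = -0.039026 + 0.967583 = 0.928557.
Q̄ = (S_0/π) × [bracket] = (1361/π) × 0.928557 = 402.27 W/m².
— Configuration B (ϕ=+6.4°):
Solar longitude: L_s = 360° × (105 − 80)/365.25 = 24.641°.
sin δ = sin 23.44° × sin 24.641° = 0.16585, so δ = +9.547°.
cos h₀ = −tan(+6.4°) tan(+9.547°) = -0.0189, h₀ = 1.5897 rad.
Bracket: h₀ sin ϕ sin δ + cos ϕ cos δ sin h₀ = 1.5897×0.11147×0.16585 + 0.99377×0.98615×0.99982 = 0.029389 + 0.979830 = 1.009219.
Q̄ = (S_0/π) × [bracket] = (1361/π) × 1.009219 = 437.21 W/m².
Ratio Q̄_A / Q̄_B = 402.27 / 437.21 = 0.9201.

Q̄_A / Q̄_B ≈ 0.920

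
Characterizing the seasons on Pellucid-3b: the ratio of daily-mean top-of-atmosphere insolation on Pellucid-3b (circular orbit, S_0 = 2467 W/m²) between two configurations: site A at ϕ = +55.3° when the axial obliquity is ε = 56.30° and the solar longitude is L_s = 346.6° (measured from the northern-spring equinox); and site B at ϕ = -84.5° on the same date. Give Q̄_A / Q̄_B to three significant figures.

— Configuration A (ϕ=+55.3°):
Solar declination: sin δ = sin ε · sin L_s = sin 56.30° × sin 346.6° = -0.19280, so δ = -11.116°.
cos h₀ = −tan(+55.3°) tan(-11.116°) = 0.2838, h₀ = 1.2831 rad.
Bracket: h₀ sin ϕ sin δ + cos ϕ cos δ sin h₀ = 1.2831×0.82214×-0.19280 + 0.56928×0.98124×0.95889 = -0.203382 + 0.535636 = 0.332254.
Q̄ = (S_0/π) × [bracket] = (2467/π) × 0.332254 = 260.91 W/m².
— Configuration B (ϕ=-84.5°):
cos h₀ = −tan(-84.5°) tan(-11.116°) = -2.0406 ≤ −1 ⇒ polar day, h₀ = π.
Bracket: h₀ sin ϕ sin δ + cos ϕ cos δ sin h₀ = 3.1416×-0.99540×-0.19280 + 0.09585×0.98124×0.00000 = 0.602914 + 0.000000 = 0.602914.
Q̄ = (S_0/π) × [bracket] = (2467/π) × 0.602914 = 473.45 W/m².
Ratio Q̄_A / Q̄_B = 260.91 / 473.45 = 0.5511.

Q̄_A / Q̄_B ≈ 0.551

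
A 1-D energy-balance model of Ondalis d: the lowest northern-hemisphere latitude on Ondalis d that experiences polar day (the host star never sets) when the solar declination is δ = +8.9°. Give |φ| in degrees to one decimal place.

Polar day requires cos H₀ = −tan φ tan δ ≤ −1, i.e. tan φ tan δ ≥ 1.
The boundary is |tan φ| · |tan δ| = 1, so |φ| = 90° − |δ| = 90° − 8.9° = 81.1° in the northern hemisphere.

|φ| = 81.1°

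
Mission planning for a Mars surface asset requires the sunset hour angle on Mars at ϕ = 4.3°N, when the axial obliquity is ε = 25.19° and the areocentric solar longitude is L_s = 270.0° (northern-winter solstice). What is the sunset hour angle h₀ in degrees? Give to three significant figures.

sin δ = sin 25.19° × sin 270.0° = -0.42562, so δ = -25.190°.
cos h₀ = −tan ϕ · tan δ = −tan(+4.3°) × tan(-25.190°) = 0.0354, so h₀ = 1.5354 rad = 87.97°.

h₀ = 88.0°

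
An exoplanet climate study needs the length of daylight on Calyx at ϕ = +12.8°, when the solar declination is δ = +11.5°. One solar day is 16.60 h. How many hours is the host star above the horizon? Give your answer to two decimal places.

8.54 h

cos h₀ = −tan ϕ · tan δ = −tan(+12.8°) × tan(+11.500°) = -0.0462, so h₀ = 1.6170 rad = 92.65°.
Daylight = 2h₀/(2π) × 16.60 h = (1.6170/π) × 16.60 = 8.54 h.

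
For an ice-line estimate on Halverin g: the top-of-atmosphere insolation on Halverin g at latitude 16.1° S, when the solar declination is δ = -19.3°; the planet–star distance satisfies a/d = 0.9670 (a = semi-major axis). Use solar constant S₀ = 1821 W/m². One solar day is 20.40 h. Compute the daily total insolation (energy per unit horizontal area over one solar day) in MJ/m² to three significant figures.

cos H₀ = −tan(-16.1°) tan(-19.300°) = -0.1011, H₀ = 1.6720 rad.
Bracket: H₀ sin φ sin δ + cos φ cos δ sin H₀ = 1.6720×-0.27731×-0.33051 + 0.96078×0.94380×0.99488 = 0.153245 + 0.902141 = 1.055386.
Inverse-square distance factor (a/d)² = 0.9670² = 0.935089.
Q̄ = (S₀/π) × 0.935089 × [bracket] = (1821/π) × 0.935089 × 1.055386 = 572.04 W/m².
Daily total = Q̄ × 20.40 h × 3600 s/h = 572.04 × 20.40 × 3600 / 10⁶ = 42.01 MJ/m².

42.0 MJ/m²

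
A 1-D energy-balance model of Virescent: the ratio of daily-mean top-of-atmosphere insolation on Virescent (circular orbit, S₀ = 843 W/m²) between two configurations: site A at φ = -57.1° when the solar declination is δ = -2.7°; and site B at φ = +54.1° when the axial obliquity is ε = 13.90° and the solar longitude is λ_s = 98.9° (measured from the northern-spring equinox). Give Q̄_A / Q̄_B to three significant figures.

Q̄_A / Q̄_B ≈ 0.670

— Configuration A (φ=-57.1°):
cos H₀ = −tan(-57.1°) tan(-2.700°) = -0.0729, H₀ = 1.6438 rad.
Bracket: H₀ sin φ sin δ + cos φ cos δ sin H₀ = 1.6438×-0.83962×-0.04711 + 0.54317×0.99889×0.99734 = 0.065020 + 0.541124 = 0.606144.
Q̄ = (S₀/π) × [bracket] = (843/π) × 0.606144 = 162.65 W/m².
— Configuration B (φ=+54.1°):
Solar declination: sin δ = sin ε · sin λ_s = sin 13.90° × sin 98.9° = 0.23734, so δ = +13.729°.
cos H₀ = −tan(+54.1°) tan(+13.729°) = -0.3375, H₀ = 1.9151 rad.
Bracket: H₀ sin φ sin δ + cos φ cos δ sin H₀ = 1.9151×0.81004×0.23734 + 0.58637×0.97143×0.94132 = 0.368187 + 0.536192 = 0.904379.
Q̄ = (S₀/π) × [bracket] = (843/π) × 0.904379 = 242.68 W/m².
Ratio Q̄_A / Q̄_B = 162.65 / 242.68 = 0.6702.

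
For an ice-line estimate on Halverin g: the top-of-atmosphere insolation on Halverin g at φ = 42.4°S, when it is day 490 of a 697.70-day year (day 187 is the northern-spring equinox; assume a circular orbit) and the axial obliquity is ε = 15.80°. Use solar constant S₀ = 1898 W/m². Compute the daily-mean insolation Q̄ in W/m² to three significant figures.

Q̄ ≈ 376 W/m²

Solar longitude: λ_s = 360° × (490 − 187)/697.70 = 156.342°.
sin δ = sin 15.80° × sin 156.342° = 0.10926, so δ = +6.273°.
cos H₀ = −tan(-42.4°) tan(+6.273°) = 0.1004, H₀ = 1.4703 rad.
Bracket: H₀ sin φ sin δ + cos φ cos δ sin H₀ = 1.4703×-0.67430×0.10926 + 0.73846×0.99401×0.99495 = -0.108323 + 0.730330 = 0.622007.
Q̄ = (S₀/π) × [bracket] = (1898/π) × 0.622007 = 375.8 W/m².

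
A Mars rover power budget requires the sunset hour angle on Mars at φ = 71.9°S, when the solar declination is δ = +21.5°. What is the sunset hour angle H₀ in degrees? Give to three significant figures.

H₀ = 0.00°

cos H₀ = −tan φ · tan δ = 1.2052 ≥ 1, so the Sun never rises (polar night) and H₀ = 0.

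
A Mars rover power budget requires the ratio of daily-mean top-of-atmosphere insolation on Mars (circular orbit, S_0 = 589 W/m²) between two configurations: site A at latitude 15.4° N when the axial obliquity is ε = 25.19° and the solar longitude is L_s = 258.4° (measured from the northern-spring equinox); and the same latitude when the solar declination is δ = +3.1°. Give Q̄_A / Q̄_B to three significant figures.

Q̄_A / Q̄_B ≈ 0.720

— Configuration A (ϕ=+15.4°):
Solar declination: sin δ = sin ε · sin L_s = sin 25.19° × sin 258.4° = -0.41693, so δ = -24.641°.
cos h₀ = −tan(+15.4°) tan(-24.641°) = 0.1263, h₀ = 1.4441 rad.
Bracket: h₀ sin ϕ sin δ + cos ϕ cos δ sin h₀ = 1.4441×0.26556×-0.41693 + 0.96410×0.90894×0.99199 = -0.159891 + 0.869290 = 0.709399.
Q̄ = (S_0/π) × [bracket] = (589/π) × 0.709399 = 133.00 W/m².
— Configuration B (ϕ=+15.4°):
cos h₀ = −tan(+15.4°) tan(+3.100°) = -0.0149, h₀ = 1.5857 rad.
Bracket: h₀ sin ϕ sin δ + cos ϕ cos δ sin h₀ = 1.5857×0.26556×0.05408 + 0.96410×0.99854×0.99989 = 0.022773 + 0.962587 = 0.985360.
Q̄ = (S_0/π) × [bracket] = (589/π) × 0.985360 = 184.74 W/m².
Ratio Q̄_A / Q̄_B = 133.00 / 184.74 = 0.7199.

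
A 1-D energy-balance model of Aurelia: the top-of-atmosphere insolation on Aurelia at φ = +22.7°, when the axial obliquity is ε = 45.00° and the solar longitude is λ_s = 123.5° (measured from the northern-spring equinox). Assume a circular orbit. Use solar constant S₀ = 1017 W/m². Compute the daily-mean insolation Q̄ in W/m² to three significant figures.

Solar declination: sin δ = sin ε · sin λ_s = sin 45.00° × sin 123.5° = 0.58965, so δ = +36.132°.
cos H₀ = −tan(+22.7°) tan(+36.132°) = -0.3054, H₀ = 1.8811 rad.
Bracket: H₀ sin φ sin δ + cos φ cos δ sin H₀ = 1.8811×0.38591×0.58965 + 0.92254×0.80766×0.95223 = 0.428048 + 0.709505 = 1.137553.
Q̄ = (S₀/π) × [bracket] = (1017/π) × 1.137553 = 368.2 W/m².

Q̄ ≈ 368 W/m²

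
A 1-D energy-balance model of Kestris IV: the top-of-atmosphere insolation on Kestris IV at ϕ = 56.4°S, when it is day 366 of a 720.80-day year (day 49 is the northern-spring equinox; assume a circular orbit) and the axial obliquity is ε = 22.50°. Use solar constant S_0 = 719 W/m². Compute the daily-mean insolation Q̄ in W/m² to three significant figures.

Solar longitude: L_s = 360° × (366 − 49)/720.80 = 158.324°.
sin δ = sin 22.50° × sin 158.324° = 0.14135, so δ = +8.126°.
cos h₀ = −tan(-56.4°) tan(+8.126°) = 0.2149, h₀ = 1.3542 rad.
Bracket: h₀ sin ϕ sin δ + cos ϕ cos δ sin h₀ = 1.3542×-0.83292×0.14135 + 0.55339×0.98996×0.97664 = -0.159434 + 0.535037 = 0.375603.
Q̄ = (S_0/π) × [bracket] = (719/π) × 0.375603 = 85.96 W/m².

Q̄ ≈ 86.0 W/m²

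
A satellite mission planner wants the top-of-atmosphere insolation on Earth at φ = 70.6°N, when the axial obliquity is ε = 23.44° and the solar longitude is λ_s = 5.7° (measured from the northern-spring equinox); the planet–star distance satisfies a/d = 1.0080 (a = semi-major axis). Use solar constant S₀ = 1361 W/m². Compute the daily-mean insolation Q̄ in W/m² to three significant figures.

Solar declination: sin δ = sin ε · sin λ_s = sin 23.44° × sin 5.7° = 0.03951, so δ = +2.264°.
cos H₀ = −tan(+70.6°) tan(+2.264°) = -0.1123, H₀ = 1.6833 rad.
Bracket: H₀ sin φ sin δ + cos φ cos δ sin H₀ = 1.6833×0.94322×0.03951 + 0.33216×0.99922×0.99368 = 0.062731 + 0.329803 = 0.392534.
Inverse-square distance factor (a/d)² = 1.0080² = 1.016064.
Q̄ = (S₀/π) × 1.016064 × [bracket] = (1361/π) × 1.016064 × 0.392534 = 172.8 W/m².

Q̄ ≈ 173 W/m²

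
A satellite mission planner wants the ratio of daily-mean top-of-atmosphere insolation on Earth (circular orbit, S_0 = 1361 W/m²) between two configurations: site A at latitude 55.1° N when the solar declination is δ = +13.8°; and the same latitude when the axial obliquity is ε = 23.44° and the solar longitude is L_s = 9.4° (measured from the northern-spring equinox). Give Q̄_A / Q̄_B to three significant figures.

— Configuration A (ϕ=+55.1°):
cos h₀ = −tan(+55.1°) tan(+13.800°) = -0.3521, h₀ = 1.9306 rad.
Bracket: h₀ sin ϕ sin δ + cos ϕ cos δ sin h₀ = 1.9306×0.82015×0.23853 + 0.57215×0.97113×0.93596 = 0.377684 + 0.520049 = 0.897733.
Q̄ = (S_0/π) × [bracket] = (1361/π) × 0.897733 = 388.92 W/m².
— Configuration B (ϕ=+55.1°):
Solar declination: sin δ = sin ε · sin L_s = sin 23.44° × sin 9.4° = 0.06497, so δ = +3.725°.
cos h₀ = −tan(+55.1°) tan(+3.725°) = -0.0933, h₀ = 1.6643 rad.
Bracket: h₀ sin ϕ sin δ + cos ϕ cos δ sin h₀ = 1.6643×0.82015×0.06497 + 0.57215×0.99789×0.99564 = 0.088682 + 0.568453 = 0.657135.
Q̄ = (S_0/π) × [bracket] = (1361/π) × 0.657135 = 284.68 W/m².
Ratio Q̄_A / Q̄_B = 388.92 / 284.68 = 1.366.

Q̄_A / Q̄_B ≈ 1.37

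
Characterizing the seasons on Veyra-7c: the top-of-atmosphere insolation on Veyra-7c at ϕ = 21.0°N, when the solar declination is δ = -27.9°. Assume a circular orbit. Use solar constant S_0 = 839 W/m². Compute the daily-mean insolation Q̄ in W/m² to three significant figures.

cos h₀ = −tan(+21.0°) tan(-27.900°) = 0.2032, h₀ = 1.3661 rad.
Bracket: h₀ sin ϕ sin δ + cos ϕ cos δ sin h₀ = 1.3661×0.35837×-0.46793 + 0.93358×0.88377×0.97913 = -0.229084 + 0.807851 = 0.578767.
Q̄ = (S_0/π) × [bracket] = (839/π) × 0.578767 = 154.6 W/m².

Q̄ ≈ 155 W/m²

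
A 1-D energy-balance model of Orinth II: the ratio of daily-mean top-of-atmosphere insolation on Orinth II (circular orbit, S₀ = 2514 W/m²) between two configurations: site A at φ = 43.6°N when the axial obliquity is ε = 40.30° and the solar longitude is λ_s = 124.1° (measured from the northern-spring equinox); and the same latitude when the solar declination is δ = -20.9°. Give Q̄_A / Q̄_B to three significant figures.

— Configuration A (φ=+43.6°):
Solar declination: sin δ = sin ε · sin λ_s = sin 40.30° × sin 124.1° = 0.53558, so δ = +32.383°.
cos H₀ = −tan(+43.6°) tan(+32.383°) = -0.6040, H₀ = 2.2192 rad.
Bracket: H₀ sin φ sin δ + cos φ cos δ sin H₀ = 2.2192×0.68962×0.53558 + 0.72417×0.84448×0.79702 = 0.819654 + 0.487415 = 1.307069.
Q̄ = (S₀/π) × [bracket] = (2514/π) × 1.307069 = 1046.0 W/m².
— Configuration B (φ=+43.6°):
cos H₀ = −tan(+43.6°) tan(-20.900°) = 0.3636, H₀ = 1.1986 rad.
Bracket: H₀ sin φ sin δ + cos φ cos δ sin H₀ = 1.1986×0.68962×-0.35674 + 0.72417×0.93420×0.93154 = -0.294874 + 0.630205 = 0.335331.
Q̄ = (S₀/π) × [bracket] = (2514/π) × 0.335331 = 268.34 W/m².
Ratio Q̄_A / Q̄_B = 1046.0 / 268.34 = 3.898.

Q̄_A / Q̄_B ≈ 3.90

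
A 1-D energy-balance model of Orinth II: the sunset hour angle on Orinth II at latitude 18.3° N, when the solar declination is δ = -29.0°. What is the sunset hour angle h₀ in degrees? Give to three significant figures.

h₀ = 79.4°

cos h₀ = −tan ϕ · tan δ = −tan(+18.3°) × tan(-29.000°) = 0.1833, so h₀ = 1.3864 rad = 79.44°.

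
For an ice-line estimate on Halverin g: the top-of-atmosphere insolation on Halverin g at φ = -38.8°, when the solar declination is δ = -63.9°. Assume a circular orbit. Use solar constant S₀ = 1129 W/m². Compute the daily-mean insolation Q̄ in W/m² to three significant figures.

Q̄ ≈ 635 W/m²

cos H₀ = −tan(-38.8°) tan(-63.900°) = -1.6412 ≤ −1 ⇒ polar day, H₀ = π.
Bracket: H₀ sin φ sin δ + cos φ cos δ sin H₀ = 3.1416×-0.62660×-0.89803 + 0.77934×0.43994×0.00000 = 1.767796 + 0.000000 = 1.767796.
Q̄ = (S₀/π) × [bracket] = (1129/π) × 1.767796 = 635.3 W/m².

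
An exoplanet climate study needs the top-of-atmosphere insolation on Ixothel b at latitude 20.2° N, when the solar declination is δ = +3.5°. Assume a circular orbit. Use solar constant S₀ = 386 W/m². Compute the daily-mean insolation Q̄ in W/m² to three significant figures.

Q̄ ≈ 119 W/m²

cos H₀ = −tan(+20.2°) tan(+3.500°) = -0.0225, H₀ = 1.5933 rad.
Bracket: H₀ sin φ sin δ + cos φ cos δ sin H₀ = 1.5933×0.34530×0.06105 + 0.93849×0.99813×0.99975 = 0.033588 + 0.936501 = 0.970089.
Q̄ = (S₀/π) × [bracket] = (386/π) × 0.970089 = 119.2 W/m².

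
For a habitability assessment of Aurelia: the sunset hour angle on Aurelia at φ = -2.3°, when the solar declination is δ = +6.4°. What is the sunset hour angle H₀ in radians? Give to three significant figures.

H₀ = 1.57 rad

cos H₀ = −tan φ · tan δ = −tan(-2.3°) × tan(+6.400°) = 0.0045, so H₀ = 1.5663 rad = 89.74°.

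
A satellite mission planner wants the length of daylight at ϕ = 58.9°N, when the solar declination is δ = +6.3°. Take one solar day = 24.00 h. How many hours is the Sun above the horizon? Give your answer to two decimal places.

13.41 h

cos h₀ = −tan ϕ · tan δ = −tan(+58.9°) × tan(+6.300°) = -0.1830, so h₀ = 1.7548 rad = 100.55°.
Daylight = 2h₀/(2π) × 24.00 h = (1.7548/π) × 24.00 = 13.41 h.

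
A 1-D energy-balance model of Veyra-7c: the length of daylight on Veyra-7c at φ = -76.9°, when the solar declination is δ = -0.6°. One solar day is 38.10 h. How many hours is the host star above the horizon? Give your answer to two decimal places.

19.60 h

cos H₀ = −tan φ · tan δ = −tan(-76.9°) × tan(-0.600°) = -0.0450, so H₀ = 1.6158 rad = 92.58°.
Daylight = 2H₀/(2π) × 38.10 h = (1.6158/π) × 38.10 = 19.60 h.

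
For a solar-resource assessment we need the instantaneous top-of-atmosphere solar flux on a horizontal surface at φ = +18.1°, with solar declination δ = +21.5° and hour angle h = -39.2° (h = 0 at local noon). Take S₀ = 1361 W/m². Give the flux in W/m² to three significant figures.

cos θ_z = sin φ sin δ + cos φ cos δ cos h = 0.113863 + 0.685343 = 0.799206.
Flux = S₀ · cos θ_z = 1361 × 0.799206 = 1088 W/m².

1.09e+03 W/m²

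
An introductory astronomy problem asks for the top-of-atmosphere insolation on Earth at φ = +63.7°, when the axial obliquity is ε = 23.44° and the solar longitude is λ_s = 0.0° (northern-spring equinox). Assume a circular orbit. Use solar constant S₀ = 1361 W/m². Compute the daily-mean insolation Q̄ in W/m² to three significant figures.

Solar declination: sin δ = sin ε · sin λ_s = sin 23.44° × sin 0.0° = 0.00000, so δ = +0.000°.
cos H₀ = −tan(+63.7°) tan(+0.000°) = -0.0000, H₀ = 1.5708 rad.
Bracket: H₀ sin φ sin δ + cos φ cos δ sin H₀ = 1.5708×0.89649×0.00000 + 0.44307×1.00000×1.00000 = 0.000000 + 0.443070 = 0.443070.
Q̄ = (S₀/π) × [bracket] = (1361/π) × 0.443070 = 191.9 W/m².

Q̄ ≈ 192 W/m²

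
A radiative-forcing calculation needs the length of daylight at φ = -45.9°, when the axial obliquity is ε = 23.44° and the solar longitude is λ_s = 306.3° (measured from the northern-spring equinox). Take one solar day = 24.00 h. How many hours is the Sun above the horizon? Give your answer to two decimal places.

Solar declination: sin δ = sin ε · sin λ_s = sin 23.44° × sin 306.3° = -0.32059, so δ = -18.699°.
cos H₀ = −tan φ · tan δ = −tan(-45.9°) × tan(-18.699°) = -0.3493, so H₀ = 1.9276 rad = 110.44°.
Daylight = 2H₀/(2π) × 24.00 h = (1.9276/π) × 24.00 = 14.73 h.

14.73 h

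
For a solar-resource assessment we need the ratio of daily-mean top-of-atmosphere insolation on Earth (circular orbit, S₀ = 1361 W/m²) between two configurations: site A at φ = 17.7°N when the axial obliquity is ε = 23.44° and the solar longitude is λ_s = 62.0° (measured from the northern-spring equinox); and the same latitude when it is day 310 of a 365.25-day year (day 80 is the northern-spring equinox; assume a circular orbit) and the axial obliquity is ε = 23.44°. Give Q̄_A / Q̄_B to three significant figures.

— Configuration A (φ=+17.7°):
Solar declination: sin δ = sin ε · sin λ_s = sin 23.44° × sin 62.0° = 0.35123, so δ = +20.562°.
cos H₀ = −tan(+17.7°) tan(+20.562°) = -0.1197, H₀ = 1.6908 rad.
Bracket: H₀ sin φ sin δ + cos φ cos δ sin H₀ = 1.6908×0.30403×0.35123 + 0.95266×0.93629×0.99281 = 0.180551 + 0.885553 = 1.066104.
Q̄ = (S₀/π) × [bracket] = (1361/π) × 1.066104 = 461.86 W/m².
— Configuration B (φ=+17.7°):
Solar longitude: λ_s = 360° × (310 − 80)/365.25 = 226.694°.
sin δ = sin 23.44° × sin 226.694° = -0.28947, so δ = -16.826°.
cos H₀ = −tan(+17.7°) tan(-16.826°) = 0.0965, H₀ = 1.4741 rad.
Bracket: H₀ sin φ sin δ + cos φ cos δ sin H₀ = 1.4741×0.30403×-0.28947 + 0.95266×0.95719×0.99533 = -0.129732 + 0.907618 = 0.777886.
Q̄ = (S₀/π) × [bracket] = (1361/π) × 0.777886 = 337.00 W/m².
Ratio Q̄_A / Q̄_B = 461.86 / 337.00 = 1.371.

Q̄_A / Q̄_B ≈ 1.37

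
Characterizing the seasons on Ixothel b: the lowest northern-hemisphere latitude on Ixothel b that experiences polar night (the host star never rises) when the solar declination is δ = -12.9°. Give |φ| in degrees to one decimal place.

Polar night requires cos H₀ = −tan φ tan δ ≥ 1, i.e. tan φ tan δ ≤ −1.
The boundary is |tan φ| · |tan δ| = 1, so |φ| = 90° − |δ| = 90° − 12.9° = 77.1° in the northern hemisphere.

|φ| = 77.1°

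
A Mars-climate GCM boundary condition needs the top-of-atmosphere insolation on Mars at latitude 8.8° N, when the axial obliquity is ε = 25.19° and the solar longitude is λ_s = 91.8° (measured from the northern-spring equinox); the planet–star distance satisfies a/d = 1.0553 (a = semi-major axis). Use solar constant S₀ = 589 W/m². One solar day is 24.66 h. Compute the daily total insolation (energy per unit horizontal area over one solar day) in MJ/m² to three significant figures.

18.5 MJ/m²

Solar declination: sin δ = sin ε · sin λ_s = sin 25.19° × sin 91.8° = 0.42541, so δ = +25.177°.
cos H₀ = −tan(+8.8°) tan(+25.177°) = -0.0728, H₀ = 1.6436 rad.
Bracket: H₀ sin φ sin δ + cos φ cos δ sin H₀ = 1.6436×0.15299×0.42541 + 0.98823×0.90500×0.99735 = 0.106971 + 0.891978 = 0.998949.
Inverse-square distance factor (a/d)² = 1.0553² = 1.113658.
Q̄ = (S₀/π) × 1.113658 × [bracket] = (589/π) × 1.113658 × 0.998949 = 208.57 W/m².
Daily total = Q̄ × 24.66 h × 3600 s/h = 208.57 × 24.66 × 3600 / 10⁶ = 18.52 MJ/m².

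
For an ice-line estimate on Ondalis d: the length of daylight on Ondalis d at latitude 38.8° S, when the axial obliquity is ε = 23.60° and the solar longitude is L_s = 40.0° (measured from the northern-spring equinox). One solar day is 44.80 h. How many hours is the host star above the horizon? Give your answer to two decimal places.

19.32 h

Solar declination: sin δ = sin ε · sin L_s = sin 23.60° × sin 40.0° = 0.25734, so δ = +14.912°.
cos h₀ = −tan ϕ · tan δ = −tan(-38.8°) × tan(+14.912°) = 0.2141, so h₀ = 1.3550 rad = 77.64°.
Daylight = 2h₀/(2π) × 44.80 h = (1.3550/π) × 44.80 = 19.32 h.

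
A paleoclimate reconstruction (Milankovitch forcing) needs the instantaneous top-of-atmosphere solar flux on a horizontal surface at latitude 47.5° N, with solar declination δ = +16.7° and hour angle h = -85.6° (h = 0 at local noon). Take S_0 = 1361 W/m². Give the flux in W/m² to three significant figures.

356 W/m²

cos θ_z = sin ϕ sin δ + cos ϕ cos δ cos h = 0.211864 + 0.049645 = 0.261509.
Flux = S_0 · cos θ_z = 1361 × 0.261509 = 355.9 W/m².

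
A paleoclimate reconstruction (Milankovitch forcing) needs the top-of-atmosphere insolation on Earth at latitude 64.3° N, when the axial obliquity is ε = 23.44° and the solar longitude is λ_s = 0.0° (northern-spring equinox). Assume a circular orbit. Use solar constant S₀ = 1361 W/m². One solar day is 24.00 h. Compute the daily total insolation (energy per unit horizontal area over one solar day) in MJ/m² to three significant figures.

16.2 MJ/m²

Solar declination: sin δ = sin ε · sin λ_s = sin 23.44° × sin 0.0° = 0.00000, so δ = +0.000°.
cos H₀ = −tan(+64.3°) tan(+0.000°) = -0.0000, H₀ = 1.5708 rad.
Bracket: H₀ sin φ sin δ + cos φ cos δ sin H₀ = 1.5708×0.90108×0.00000 + 0.43366×1.00000×1.00000 = 0.000000 + 0.433660 = 0.433660.
Q̄ = (S₀/π) × [bracket] = (1361/π) × 0.433660 = 187.87 W/m².
Daily total = Q̄ × 24.00 h × 3600 s/h = 187.87 × 24.00 × 3600 / 10⁶ = 16.23 MJ/m².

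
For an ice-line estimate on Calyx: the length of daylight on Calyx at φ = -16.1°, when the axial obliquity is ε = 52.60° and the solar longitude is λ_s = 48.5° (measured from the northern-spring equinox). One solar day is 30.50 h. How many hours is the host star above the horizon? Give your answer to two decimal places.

Solar declination: sin δ = sin ε · sin λ_s = sin 52.60° × sin 48.5° = 0.59498, so δ = +36.511°.
cos H₀ = −tan φ · tan δ = −tan(-16.1°) × tan(+36.511°) = 0.2137, so H₀ = 1.3555 rad = 77.66°.
Daylight = 2H₀/(2π) × 30.50 h = (1.3555/π) × 30.50 = 13.16 h.

13.16 h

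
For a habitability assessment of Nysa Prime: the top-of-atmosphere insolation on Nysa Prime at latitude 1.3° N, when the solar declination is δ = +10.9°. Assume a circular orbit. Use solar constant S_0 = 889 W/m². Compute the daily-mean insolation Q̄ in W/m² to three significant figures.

Q̄ ≈ 280 W/m²

cos h₀ = −tan(+1.3°) tan(+10.900°) = -0.0044, h₀ = 1.5752 rad.
Bracket: h₀ sin ϕ sin δ + cos ϕ cos δ sin h₀ = 1.5752×0.02269×0.18910 + 0.99974×0.98196×0.99999 = 0.006759 + 0.981695 = 0.988454.
Q̄ = (S_0/π) × [bracket] = (889/π) × 0.988454 = 279.7 W/m².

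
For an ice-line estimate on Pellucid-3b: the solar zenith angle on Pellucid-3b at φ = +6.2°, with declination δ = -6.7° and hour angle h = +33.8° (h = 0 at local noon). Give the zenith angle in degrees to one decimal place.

cos θ_z = sin φ sin δ + cos φ cos δ cos h = -0.012600 + 0.820482 = 0.807882.
θ_z = arccos(0.807882) = 36.1°.

θ_z = 36.1°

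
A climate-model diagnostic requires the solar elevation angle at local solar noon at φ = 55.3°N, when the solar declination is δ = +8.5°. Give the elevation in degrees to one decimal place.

At local noon the hour angle is zero, so the zenith angle equals |φ − δ| = |+55.3° − (+8.500°)| = 46.800°.
Elevation = 90° − 46.800° = 43.2°.

43.2°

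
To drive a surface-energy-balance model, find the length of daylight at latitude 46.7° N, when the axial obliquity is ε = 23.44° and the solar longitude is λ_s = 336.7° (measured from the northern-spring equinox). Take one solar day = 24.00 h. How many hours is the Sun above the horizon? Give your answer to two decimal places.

Solar declination: sin δ = sin ε · sin λ_s = sin 23.44° × sin 336.7° = -0.15734, so δ = -9.053°.
cos H₀ = −tan φ · tan δ = −tan(+46.7°) × tan(-9.053°) = 0.1691, so H₀ = 1.4009 rad = 80.27°.
Daylight = 2H₀/(2π) × 24.00 h = (1.4009/π) × 24.00 = 10.70 h.

10.70 h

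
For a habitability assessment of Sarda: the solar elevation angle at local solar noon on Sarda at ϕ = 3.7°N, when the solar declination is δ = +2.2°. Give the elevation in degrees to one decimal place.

88.5°

At local noon the hour angle is zero, so the zenith angle equals |ϕ − δ| = |+3.7° − (+2.200°)| = 1.500°.
Elevation = 90° − 1.500° = 88.5°.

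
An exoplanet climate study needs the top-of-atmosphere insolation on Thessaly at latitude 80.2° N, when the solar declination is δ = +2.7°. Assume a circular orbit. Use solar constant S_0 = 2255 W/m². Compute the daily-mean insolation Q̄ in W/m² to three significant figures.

Q̄ ≈ 179 W/m²

cos h₀ = −tan(+80.2°) tan(+2.700°) = -0.2730, h₀ = 1.8473 rad.
Bracket: h₀ sin ϕ sin δ + cos ϕ cos δ sin h₀ = 1.8473×0.98541×0.04711 + 0.17021×0.99889×0.96201 = 0.085757 + 0.163562 = 0.249319.
Q̄ = (S_0/π) × [bracket] = (2255/π) × 0.249319 = 179.0 W/m².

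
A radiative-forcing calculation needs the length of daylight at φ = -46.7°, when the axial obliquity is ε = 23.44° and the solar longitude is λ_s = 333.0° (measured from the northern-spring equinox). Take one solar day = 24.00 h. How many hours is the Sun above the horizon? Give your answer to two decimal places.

Solar declination: sin δ = sin ε · sin λ_s = sin 23.44° × sin 333.0° = -0.18059, so δ = -10.404°.
cos H₀ = −tan φ · tan δ = −tan(-46.7°) × tan(-10.404°) = -0.1948, so H₀ = 1.7669 rad = 101.24°.
Daylight = 2H₀/(2π) × 24.00 h = (1.7669/π) × 24.00 = 13.50 h.

13.50 h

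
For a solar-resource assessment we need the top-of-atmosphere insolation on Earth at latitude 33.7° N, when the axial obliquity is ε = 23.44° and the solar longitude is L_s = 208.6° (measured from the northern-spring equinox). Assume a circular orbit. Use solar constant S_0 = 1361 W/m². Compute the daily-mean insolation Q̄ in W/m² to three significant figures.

Solar declination: sin δ = sin ε · sin L_s = sin 23.44° × sin 208.6° = -0.19042, so δ = -10.977°.
cos h₀ = −tan(+33.7°) tan(-10.977°) = 0.1294, h₀ = 1.4411 rad.
Bracket: h₀ sin ϕ sin δ + cos ϕ cos δ sin h₀ = 1.4411×0.55484×-0.19042 + 0.83195×0.98170×0.99160 = -0.152256 + 0.809865 = 0.657609.
Q̄ = (S_0/π) × [bracket] = (1361/π) × 0.657609 = 284.9 W/m².

Q̄ ≈ 285 W/m²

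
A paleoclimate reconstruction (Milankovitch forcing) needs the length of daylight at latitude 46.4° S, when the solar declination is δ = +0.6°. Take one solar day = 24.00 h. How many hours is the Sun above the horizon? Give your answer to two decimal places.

11.92 h

cos h₀ = −tan ϕ · tan δ = −tan(-46.4°) × tan(+0.600°) = 0.0110, so h₀ = 1.5598 rad = 89.37°.
Daylight = 2h₀/(2π) × 24.00 h = (1.5598/π) × 24.00 = 11.92 h.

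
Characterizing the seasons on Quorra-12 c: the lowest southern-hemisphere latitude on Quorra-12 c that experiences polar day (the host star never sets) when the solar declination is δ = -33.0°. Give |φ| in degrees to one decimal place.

|φ| = 57.0°

Polar day requires cos H₀ = −tan φ tan δ ≤ −1, i.e. tan φ tan δ ≥ 1.
The boundary is |tan φ| · |tan δ| = 1, so |φ| = 90° − |δ| = 90° − 33.0° = 57.0° in the southern hemisphere.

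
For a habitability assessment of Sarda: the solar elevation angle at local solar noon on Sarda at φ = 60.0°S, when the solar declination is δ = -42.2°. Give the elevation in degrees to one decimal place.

72.2°

At local noon the hour angle is zero, so the zenith angle equals |φ − δ| = |-60.0° − (-42.200°)| = 17.800°.
Elevation = 90° − 17.800° = 72.2°.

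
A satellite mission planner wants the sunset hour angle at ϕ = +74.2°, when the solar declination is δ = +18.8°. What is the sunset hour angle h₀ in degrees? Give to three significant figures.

h₀ = 180°

Sunrise equation: cos h₀ = −tan ϕ · tan δ = -1.2030 ≤ −1, so the Sun never sets (polar day) and h₀ = π.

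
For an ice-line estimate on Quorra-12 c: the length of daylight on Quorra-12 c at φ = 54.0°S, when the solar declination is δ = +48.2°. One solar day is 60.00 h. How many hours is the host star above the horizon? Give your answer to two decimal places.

0.00 h

cos H₀ = −tan φ · tan δ = 1.5394 ≥ 1, so the host star never rises (polar night) and H₀ = 0.
Daylight = 2H₀/(2π) × 60.00 h = (0.0000/π) × 60.00 = 0.00 h.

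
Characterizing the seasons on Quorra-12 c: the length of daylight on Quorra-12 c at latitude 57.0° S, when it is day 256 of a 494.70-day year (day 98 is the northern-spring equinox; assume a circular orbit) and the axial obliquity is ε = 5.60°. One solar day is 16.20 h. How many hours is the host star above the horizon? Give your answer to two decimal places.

7.39 h

Solar longitude: λ_s = 360° × (256 − 98)/494.70 = 114.979°.
sin δ = sin 5.60° × sin 114.979° = 0.08846, so δ = +5.075°.
cos H₀ = −tan φ · tan δ = −tan(-57.0°) × tan(+5.075°) = 0.1367, so H₀ = 1.4336 rad = 82.14°.
Daylight = 2H₀/(2π) × 16.20 h = (1.4336/π) × 16.20 = 7.39 h.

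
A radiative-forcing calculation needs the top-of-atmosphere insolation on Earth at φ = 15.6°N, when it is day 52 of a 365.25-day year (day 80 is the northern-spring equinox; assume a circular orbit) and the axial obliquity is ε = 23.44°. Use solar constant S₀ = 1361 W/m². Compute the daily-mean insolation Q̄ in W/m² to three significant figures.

Q̄ ≈ 377 W/m²

Solar longitude: λ_s = 360° × (52 − 80)/365.25 = -27.598°, i.e. -27.598° + 360° = 332.402°.
sin δ = sin 23.44° × sin 332.402° = -0.18428, so δ = -10.619°.
cos H₀ = −tan(+15.6°) tan(-10.619°) = 0.0523, H₀ = 1.5184 rad.
Bracket: H₀ sin φ sin δ + cos φ cos δ sin H₀ = 1.5184×0.26892×-0.18428 + 0.96316×0.98287×0.99863 = -0.075247 + 0.945364 = 0.870117.
Q̄ = (S₀/π) × [bracket] = (1361/π) × 0.870117 = 377.0 W/m².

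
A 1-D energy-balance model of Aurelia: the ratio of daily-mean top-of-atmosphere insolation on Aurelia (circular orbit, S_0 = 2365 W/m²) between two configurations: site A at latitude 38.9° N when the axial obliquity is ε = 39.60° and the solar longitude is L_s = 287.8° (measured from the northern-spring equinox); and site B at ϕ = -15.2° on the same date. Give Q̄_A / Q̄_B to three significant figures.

Q̄_A / Q̄_B ≈ 0.137

— Configuration A (ϕ=+38.9°):
Solar declination: sin δ = sin ε · sin L_s = sin 39.60° × sin 287.8° = -0.60691, so δ = -37.366°.
cos h₀ = −tan(+38.9°) tan(-37.366°) = 0.6162, h₀ = 0.9069 rad.
Bracket: h₀ sin ϕ sin δ + cos ϕ cos δ sin h₀ = 0.9069×0.62796×-0.60691 + 0.77824×0.79477×0.78761 = -0.345633 + 0.487154 = 0.141521.
Q̄ = (S_0/π) × [bracket] = (2365/π) × 0.141521 = 106.54 W/m².
— Configuration B (ϕ=-15.2°):
cos h₀ = −tan(-15.2°) tan(-37.366°) = -0.2075, h₀ = 1.7798 rad.
Bracket: h₀ sin ϕ sin δ + cos ϕ cos δ sin h₀ = 1.7798×-0.26219×-0.60691 + 0.96502×0.79477×0.97824 = 0.283212 + 0.750280 = 1.033492.
Q̄ = (S_0/π) × [bracket] = (2365/π) × 1.033492 = 778.02 W/m².
Ratio Q̄_A / Q̄_B = 106.54 / 778.02 = 0.1369.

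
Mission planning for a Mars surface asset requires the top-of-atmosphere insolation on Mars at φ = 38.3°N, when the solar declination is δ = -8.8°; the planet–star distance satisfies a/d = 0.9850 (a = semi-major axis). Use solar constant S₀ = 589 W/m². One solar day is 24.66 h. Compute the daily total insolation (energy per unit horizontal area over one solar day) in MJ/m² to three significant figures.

10.2 MJ/m²

cos H₀ = −tan(+38.3°) tan(-8.800°) = 0.1223, H₀ = 1.4482 rad.
Bracket: H₀ sin φ sin δ + cos φ cos δ sin H₀ = 1.4482×0.61978×-0.15299 + 0.78478×0.98823×0.99250 = -0.137319 + 0.769727 = 0.632408.
Inverse-square distance factor (a/d)² = 0.9850² = 0.970225.
Q̄ = (S₀/π) × 0.970225 × [bracket] = (589/π) × 0.970225 × 0.632408 = 115.04 W/m².
Daily total = Q̄ × 24.66 h × 3600 s/h = 115.04 × 24.66 × 3600 / 10⁶ = 10.21 MJ/m².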